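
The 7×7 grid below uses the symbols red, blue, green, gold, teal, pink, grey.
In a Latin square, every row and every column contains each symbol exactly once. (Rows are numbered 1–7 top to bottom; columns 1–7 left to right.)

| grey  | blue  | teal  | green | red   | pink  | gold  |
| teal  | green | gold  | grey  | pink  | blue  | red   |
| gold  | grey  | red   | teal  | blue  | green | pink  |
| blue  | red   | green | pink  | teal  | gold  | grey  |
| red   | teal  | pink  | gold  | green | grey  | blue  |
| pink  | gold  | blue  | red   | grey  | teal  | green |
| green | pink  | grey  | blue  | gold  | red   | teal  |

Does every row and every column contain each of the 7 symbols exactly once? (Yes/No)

Each row is a permutation of the 7 symbols, and so is each column.

Yes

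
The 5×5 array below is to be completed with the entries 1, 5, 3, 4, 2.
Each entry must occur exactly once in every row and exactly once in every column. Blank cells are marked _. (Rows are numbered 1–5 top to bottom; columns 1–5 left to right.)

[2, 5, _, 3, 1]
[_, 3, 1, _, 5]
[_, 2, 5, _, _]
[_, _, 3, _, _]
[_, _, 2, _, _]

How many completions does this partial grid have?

Row 1, column 3: eliminating its row and column leaves {4}.
Row 2, column 1: eliminating its row and column leaves {4}.
Row 2, column 4: eliminating its row and column leaves {4, 2}.
Row 3, column 1: eliminating its row and column leaves {1, 3, 4}.
Row 3, column 4: eliminating its row and column leaves {1, 4}.
Row 3, column 5: eliminating its row and column leaves {3, 4}.
Row 4, column 1: eliminating its row and column leaves {1, 5, 4}.
Row 4, column 2: eliminating its row and column leaves {1, 4}.
Row 4, column 4: eliminating its row and column leaves {1, 5, 4, 2}.
Row 4, column 5: eliminating its row and column leaves {4, 2}.
Row 5, column 1: eliminating its row and column leaves {1, 5, 3, 4}.
Row 5, column 2: eliminating its row and column leaves {1, 4}.
Row 5, column 4: eliminating its row and column leaves {1, 5, 4}.
Row 5, column 5: eliminating its row and column leaves {3, 4}.
Enumerating the assignments across these blanks that avoid any row or column repeat gives 3 completions.

3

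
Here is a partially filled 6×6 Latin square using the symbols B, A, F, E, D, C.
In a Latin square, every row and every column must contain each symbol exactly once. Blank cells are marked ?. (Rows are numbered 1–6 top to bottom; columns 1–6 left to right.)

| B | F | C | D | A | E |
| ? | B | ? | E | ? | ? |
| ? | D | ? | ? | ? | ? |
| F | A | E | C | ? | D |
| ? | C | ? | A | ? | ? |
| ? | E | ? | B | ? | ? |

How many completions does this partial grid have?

20

Row 2, column 1: eliminating its row and column leaves {A, D, C}.
Row 2, column 3: eliminating its row and column leaves {A, F, D}.
Row 2, column 5: eliminating its row and column leaves {F, D, C}.
Row 2, column 6: eliminating its row and column leaves {A, F, C}.
Row 3, column 1: eliminating its row and column leaves {A, E, C}.
Row 3, column 3: eliminating its row and column leaves {B, A, F}.
Row 3, column 4: eliminating its row and column leaves {F}.
Row 3, column 5: eliminating its row and column leaves {B, F, E, C}.
Row 3, column 6: eliminating its row and column leaves {B, A, F, C}.
Row 4, column 5: eliminating its row and column leaves {B}.
Row 5, column 1: eliminating its row and column leaves {E, D}.
Row 5, column 3: eliminating its row and column leaves {B, F, D}.
Row 5, column 5: eliminating its row and column leaves {B, F, E, D}.
Row 5, column 6: eliminating its row and column leaves {B, F}.
Row 6, column 1: eliminating its row and column leaves {A, D, C}.
Row 6, column 3: eliminating its row and column leaves {A, F, D}.
Row 6, column 5: eliminating its row and column leaves {F, D, C}.
Row 6, column 6: eliminating its row and column leaves {A, F, C}.
Enumerating the assignments across these blanks that avoid any row or column repeat gives 20 completions.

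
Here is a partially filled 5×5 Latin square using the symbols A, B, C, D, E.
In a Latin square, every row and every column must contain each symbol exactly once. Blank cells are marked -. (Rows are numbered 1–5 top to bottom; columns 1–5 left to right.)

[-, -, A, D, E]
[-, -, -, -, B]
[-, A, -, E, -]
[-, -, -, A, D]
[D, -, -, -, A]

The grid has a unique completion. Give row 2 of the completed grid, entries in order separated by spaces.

Row 2, column 4: row 2 has {B} and column 4 has {A, D, E}, leaving only C.
Row 3, column 5: row 3 has {A, E} and column 5 has {A, B, D, E}, leaving only C.
Row 3, column 1: row 3 has {A, C, E} and column 1 has {D}, leaving only B.
Row 1, column 1: row 1 has {A, D, E} and column 1 has {B, D}, leaving only C.
Row 1, column 2: row 1 has {A, C, D, E} and column 2 has {A}, leaving only B.
Row 3, column 3: row 3 has {A, B, C, E} and column 3 has {A}, leaving only D.
Row 2, column 3: row 2 has {B, C} and column 3 has {A, D}, leaving only E.
Row 2, column 1: row 2 has {B, C, E} and column 1 has {B, C, D}, leaving only A.
Row 2, column 2: row 2 has {A, B, C, E} and column 2 has {A, B}, leaving only D.
So row 2 reads: A D E C B.

A D E C B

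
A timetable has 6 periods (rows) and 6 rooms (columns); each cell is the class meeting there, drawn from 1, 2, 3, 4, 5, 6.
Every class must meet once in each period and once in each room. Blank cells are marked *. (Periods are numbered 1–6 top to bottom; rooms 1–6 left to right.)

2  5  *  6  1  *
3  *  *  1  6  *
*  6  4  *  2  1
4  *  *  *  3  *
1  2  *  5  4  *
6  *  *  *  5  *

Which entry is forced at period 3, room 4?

3

Period 3 already has {1, 2, 4, 6} and room 4 already has {1, 5, 6}, so period 3, room 4 must be 3.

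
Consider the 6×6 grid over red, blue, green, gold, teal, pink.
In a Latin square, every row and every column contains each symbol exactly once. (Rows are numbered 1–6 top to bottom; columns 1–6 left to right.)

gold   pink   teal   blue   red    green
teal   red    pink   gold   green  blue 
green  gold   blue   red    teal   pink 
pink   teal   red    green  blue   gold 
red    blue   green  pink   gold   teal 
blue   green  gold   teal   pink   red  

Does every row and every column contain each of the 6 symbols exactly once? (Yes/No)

Yes

Each row is a permutation of the 6 symbols, and so is each column.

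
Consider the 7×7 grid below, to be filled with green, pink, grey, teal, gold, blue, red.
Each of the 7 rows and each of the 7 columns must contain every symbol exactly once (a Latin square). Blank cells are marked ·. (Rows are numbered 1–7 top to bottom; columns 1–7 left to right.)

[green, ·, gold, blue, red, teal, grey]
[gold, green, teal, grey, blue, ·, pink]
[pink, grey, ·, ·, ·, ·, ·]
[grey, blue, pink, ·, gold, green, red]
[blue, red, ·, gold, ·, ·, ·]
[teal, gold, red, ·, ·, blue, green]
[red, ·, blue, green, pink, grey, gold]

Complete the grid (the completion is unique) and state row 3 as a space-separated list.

Row 3, column 3: row 3 has {pink, grey} and column 3 has {pink, teal, gold, blue, red}, leaving only green.
Row 3, column 5: row 3 has {green, pink, grey} and column 5 has {pink, gold, blue, red}, leaving only teal.
Row 3, column 4: row 3 has {green, pink, grey, teal} and column 4 has {green, grey, gold, blue}, leaving only red.
Row 3, column 6: row 3 has {green, pink, grey, teal, red} and column 6 has {green, grey, teal, blue}, leaving only gold.
Row 3, column 7: row 3 has {green, pink, grey, teal, gold, red} and column 7 has {green, pink, grey, gold, red}, leaving only blue.
So row 3 reads: pink grey green red teal gold blue.

pink grey green red teal gold blue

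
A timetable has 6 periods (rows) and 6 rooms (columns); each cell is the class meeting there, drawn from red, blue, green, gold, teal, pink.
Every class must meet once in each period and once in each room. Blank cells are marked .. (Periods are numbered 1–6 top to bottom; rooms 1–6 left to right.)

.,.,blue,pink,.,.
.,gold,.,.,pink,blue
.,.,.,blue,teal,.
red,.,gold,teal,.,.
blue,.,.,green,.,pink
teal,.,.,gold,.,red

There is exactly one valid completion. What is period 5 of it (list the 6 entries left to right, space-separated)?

Period 2, room 1: period 2 has {blue, gold, pink} and room 1 has {red, blue, teal}, leaving only green.
Period 1, room 1: period 1 has {blue, pink} and room 1 has {red, blue, green, teal}, leaving only gold.
Period 2, room 4: period 2 has {blue, green, gold, pink} and room 4 has {blue, green, gold, teal, pink}, leaving only red.
Period 2, room 3: period 2 has {red, blue, green, gold, pink} and room 3 has {blue, gold}, leaving only teal.
Period 5, room 3: period 5 has {blue, green, pink} and room 3 has {blue, gold, teal}, leaving only red.
Period 5, room 2: period 5 has {red, blue, green, pink} and room 2 has {gold}, leaving only teal.
Period 5, room 5: period 5 has {red, blue, green, teal, pink} and room 5 has {teal, pink}, leaving only gold.
So period 5 reads: blue teal red green gold pink.

blue teal red green gold pink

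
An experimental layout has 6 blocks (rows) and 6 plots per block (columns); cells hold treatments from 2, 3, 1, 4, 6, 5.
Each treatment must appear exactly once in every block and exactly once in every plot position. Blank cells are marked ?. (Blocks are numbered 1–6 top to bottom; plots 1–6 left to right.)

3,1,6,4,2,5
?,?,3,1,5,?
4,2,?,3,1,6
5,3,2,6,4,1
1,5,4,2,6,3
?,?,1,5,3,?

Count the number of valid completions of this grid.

Block 2, plot 1: eliminating its block and plot leaves {2, 6}.
Block 2, plot 2: eliminating its block and plot leaves {4, 6}.
Block 2, plot 6: eliminating its block and plot leaves {2, 4}.
Block 3, plot 3: eliminating its block and plot leaves {5}.
Block 6, plot 1: eliminating its block and plot leaves {2, 6}.
Block 6, plot 2: eliminating its block and plot leaves {4, 6}.
Block 6, plot 6: eliminating its block and plot leaves {2, 4}.
Enumerating the assignments across these blanks that avoid any block or plot repeat gives 2 completions.

2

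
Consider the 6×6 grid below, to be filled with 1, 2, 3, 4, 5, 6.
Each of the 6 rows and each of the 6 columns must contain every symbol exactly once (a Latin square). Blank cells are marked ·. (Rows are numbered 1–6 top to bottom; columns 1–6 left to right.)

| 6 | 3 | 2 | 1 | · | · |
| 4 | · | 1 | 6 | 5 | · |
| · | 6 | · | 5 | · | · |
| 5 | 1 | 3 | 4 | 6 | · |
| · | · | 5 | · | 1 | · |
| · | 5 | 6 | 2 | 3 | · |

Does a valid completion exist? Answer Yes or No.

Yes

No row or column among the givens repeats a symbol, and propagating forced cells runs into no contradiction.
One valid completion exists (for instance, 6 3 2 1 4 5 / 4 2 1 6 5 3 / 3 6 4 5 2 1 / 5 1 3 4 6 2 / 2 4 5 3 1 6 / 1 5 6 2 3 4).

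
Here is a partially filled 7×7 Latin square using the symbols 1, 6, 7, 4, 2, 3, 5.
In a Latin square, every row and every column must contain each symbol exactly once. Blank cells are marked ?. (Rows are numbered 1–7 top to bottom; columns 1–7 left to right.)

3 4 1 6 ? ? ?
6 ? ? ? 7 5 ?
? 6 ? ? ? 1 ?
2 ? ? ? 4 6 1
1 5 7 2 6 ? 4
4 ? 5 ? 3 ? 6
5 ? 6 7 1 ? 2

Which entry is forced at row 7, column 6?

Row 2, column 7: row 2 has {6, 7, 5} and column 7 has {1, 6, 4, 2}, leaving only 3.
Row 3, column 1: row 3 has {1, 6} and column 1 has {1, 6, 4, 2, 3, 5}, leaving only 7.
Row 3, column 7: row 3 has {1, 6, 7} and column 7 has {1, 6, 4, 2, 3}, leaving only 5.
Row 1, column 7: row 1 has {1, 6, 4, 3} and column 7 has {1, 6, 4, 2, 3, 5}, leaving only 7.
Row 1, column 6: row 1 has {1, 6, 7, 4, 3} and column 6 has {1, 6, 5}, leaving only 2.
Row 1, column 5: row 1 has {1, 6, 7, 4, 2, 3} and column 5 has {1, 6, 7, 4, 3}, leaving only 5.
Row 3, column 5: row 3 has {1, 6, 7, 5} and column 5 has {1, 6, 7, 4, 3, 5}, leaving only 2.
Row 4, column 3: row 4 has {1, 6, 4, 2} and column 3 has {1, 6, 7, 5}, leaving only 3.
Row 3, column 3: row 3 has {1, 6, 7, 2, 5} and column 3 has {1, 6, 7, 3, 5}, leaving only 4.
Row 2, column 3: row 2 has {6, 7, 3, 5} and column 3 has {1, 6, 7, 4, 3, 5}, leaving only 2.
Row 2, column 2: row 2 has {6, 7, 2, 3, 5} and column 2 has {6, 4, 5}, leaving only 1.
Row 2, column 4: row 2 has {1, 6, 7, 2, 3, 5} and column 4 has {6, 7, 2}, leaving only 4.
Row 3, column 4: row 3 has {1, 6, 7, 4, 2, 5} and column 4 has {6, 7, 4, 2}, leaving only 3.
Row 4, column 2: row 4 has {1, 6, 4, 2, 3} and column 2 has {1, 6, 4, 5}, leaving only 7.
Row 4, column 4: row 4 has {1, 6, 7, 4, 2, 3} and column 4 has {6, 7, 4, 2, 3}, leaving only 5.
Row 5, column 6: row 5 has {1, 6, 7, 4, 2, 5} and column 6 has {1, 6, 2, 5}, leaving only 3.
Row 7 already has {1, 6, 7, 2, 5} and column 6 already has {1, 6, 2, 3, 5}, so row 7, column 6 must be 4.

4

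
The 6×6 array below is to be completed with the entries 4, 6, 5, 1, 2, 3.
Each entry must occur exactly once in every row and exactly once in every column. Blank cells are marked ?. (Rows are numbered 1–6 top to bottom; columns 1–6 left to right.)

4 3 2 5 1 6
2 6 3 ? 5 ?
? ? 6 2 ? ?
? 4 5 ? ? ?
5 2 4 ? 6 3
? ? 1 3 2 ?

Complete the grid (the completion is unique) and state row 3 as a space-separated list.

3 1 6 2 4 5

Row 4, column 5: row 4 has {4, 5} and column 5 has {6, 5, 1, 2}, leaving only 3.
Row 3, column 5: row 3 has {6, 2} and column 5 has {6, 5, 1, 2, 3}, leaving only 4.
Row 5, column 4: row 5 has {4, 6, 5, 2, 3} and column 4 has {5, 2, 3}, leaving only 1.
Row 2, column 4: row 2 has {6, 5, 2, 3} and column 4 has {5, 1, 2, 3}, leaving only 4.
Row 2, column 6: row 2 has {4, 6, 5, 2, 3} and column 6 has {6, 3}, leaving only 1.
Row 3, column 6: row 3 has {4, 6, 2} and column 6 has {6, 1, 3}, leaving only 5.
Row 3, column 2: row 3 has {4, 6, 5, 2} and column 2 has {4, 6, 2, 3}, leaving only 1.
Row 3, column 1: row 3 has {4, 6, 5, 1, 2} and column 1 has {4, 5, 2}, leaving only 3.
So row 3 reads: 3 1 6 2 4 5.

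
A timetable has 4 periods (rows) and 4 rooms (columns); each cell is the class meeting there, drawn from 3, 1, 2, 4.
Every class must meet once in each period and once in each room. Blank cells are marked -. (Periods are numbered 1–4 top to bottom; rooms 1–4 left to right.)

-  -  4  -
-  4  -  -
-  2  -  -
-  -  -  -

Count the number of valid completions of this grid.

16

Period 1, room 1: eliminating its period and room leaves {3, 1, 2}.
Period 1, room 2: eliminating its period and room leaves {3, 1}.
Period 1, room 4: eliminating its period and room leaves {3, 1, 2}.
Period 2, room 1: eliminating its period and room leaves {3, 1, 2}.
Period 2, room 3: eliminating its period and room leaves {3, 1, 2}.
Period 2, room 4: eliminating its period and room leaves {3, 1, 2}.
Period 3, room 1: eliminating its period and room leaves {3, 1, 4}.
Period 3, room 3: eliminating its period and room leaves {3, 1}.
Period 3, room 4: eliminating its period and room leaves {3, 1, 4}.
Period 4, room 1: eliminating its period and room leaves {3, 1, 2, 4}.
Period 4, room 2: eliminating its period and room leaves {3, 1}.
Period 4, room 3: eliminating its period and room leaves {3, 1, 2}.
Period 4, room 4: eliminating its period and room leaves {3, 1, 2, 4}.
Enumerating the assignments across these blanks that avoid any period or room repeat gives 16 completions.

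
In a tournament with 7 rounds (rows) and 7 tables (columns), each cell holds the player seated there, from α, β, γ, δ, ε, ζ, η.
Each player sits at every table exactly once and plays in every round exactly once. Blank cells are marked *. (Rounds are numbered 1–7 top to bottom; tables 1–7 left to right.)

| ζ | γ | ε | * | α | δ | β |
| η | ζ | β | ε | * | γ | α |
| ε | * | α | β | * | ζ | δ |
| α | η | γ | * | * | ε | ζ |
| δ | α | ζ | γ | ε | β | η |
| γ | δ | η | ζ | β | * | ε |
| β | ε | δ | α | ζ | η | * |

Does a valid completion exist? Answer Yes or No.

Round 3, table 2: round 3 together with table 2 already contain {α, β, γ, δ, ε, ζ, η} — every symbol — so nothing can go there. The grid has no valid completion.

No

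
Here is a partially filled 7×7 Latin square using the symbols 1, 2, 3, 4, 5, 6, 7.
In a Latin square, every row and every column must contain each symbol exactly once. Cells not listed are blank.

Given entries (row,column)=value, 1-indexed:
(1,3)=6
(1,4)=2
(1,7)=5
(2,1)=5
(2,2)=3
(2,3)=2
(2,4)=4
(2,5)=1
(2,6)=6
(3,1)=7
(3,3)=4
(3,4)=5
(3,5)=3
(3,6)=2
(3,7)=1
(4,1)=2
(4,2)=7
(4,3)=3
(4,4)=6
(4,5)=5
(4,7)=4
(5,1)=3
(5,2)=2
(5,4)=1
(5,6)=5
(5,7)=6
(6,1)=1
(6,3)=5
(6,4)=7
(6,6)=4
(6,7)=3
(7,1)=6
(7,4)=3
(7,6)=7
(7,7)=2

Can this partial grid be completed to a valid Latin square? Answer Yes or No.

No

Row 1, column 1: row 1 has {2, 5, 6} and column 1 has {1, 2, 3, 5, 6, 7}, so it must be 4.
Row 1, column 2: row 1 has {2, 4, 5, 6} and column 2 has {2, 3, 7}, so it must be 1.
Row 1, column 5: row 1 has {1, 2, 4, 5, 6} and column 5 has {1, 3, 5}, so it must be 7.
Row 1, column 6: row 1 has {1, 2, 4, 5, 6, 7} and column 6 has {2, 4, 5, 6, 7}, so it must be 3.
Row 2, column 7: row 2 has {1, 2, 3, 4, 5, 6} and column 7 has {1, 2, 3, 4, 5, 6}, so it must be 7.
Row 3, column 2: row 3 has {1, 2, 3, 4, 5, 7} and column 2 has {1, 2, 3, 7}, so it must be 6.
Now row 6, column 2: row 6 together with column 2 already contain {1, 2, 3, 4, 5, 6, 7} — every symbol — so nothing can go there. The grid has no valid completion.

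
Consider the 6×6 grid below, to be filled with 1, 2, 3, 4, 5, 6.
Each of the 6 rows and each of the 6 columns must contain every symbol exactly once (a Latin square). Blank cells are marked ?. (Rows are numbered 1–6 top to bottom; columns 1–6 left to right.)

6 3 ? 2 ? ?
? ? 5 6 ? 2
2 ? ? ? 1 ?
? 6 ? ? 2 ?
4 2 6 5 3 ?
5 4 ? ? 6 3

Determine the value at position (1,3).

Row 2, column 2: row 2 has {2, 5, 6} and column 2 has {2, 3, 4, 6}, leaving only 1.
Row 2, column 1: row 2 has {1, 2, 5, 6} and column 1 has {2, 4, 5, 6}, leaving only 3.
Row 2, column 5: row 2 has {1, 2, 3, 5, 6} and column 5 has {1, 2, 3, 6}, leaving only 4.
Row 1, column 5: row 1 has {2, 3, 6} and column 5 has {1, 2, 3, 4, 6}, leaving only 5.
Row 3, column 2: row 3 has {1, 2} and column 2 has {1, 2, 3, 4, 6}, leaving only 5.
Row 4, column 1: row 4 has {2, 6} and column 1 has {2, 3, 4, 5, 6}, leaving only 1.
Row 5, column 6: row 5 has {2, 3, 4, 5, 6} and column 6 has {2, 3}, leaving only 1.
Row 1, column 6: row 1 has {2, 3, 5, 6} and column 6 has {1, 2, 3}, leaving only 4.
Row 1 already has {2, 3, 4, 5, 6} and column 3 already has {5, 6}, so row 1, column 3 must be 1.

1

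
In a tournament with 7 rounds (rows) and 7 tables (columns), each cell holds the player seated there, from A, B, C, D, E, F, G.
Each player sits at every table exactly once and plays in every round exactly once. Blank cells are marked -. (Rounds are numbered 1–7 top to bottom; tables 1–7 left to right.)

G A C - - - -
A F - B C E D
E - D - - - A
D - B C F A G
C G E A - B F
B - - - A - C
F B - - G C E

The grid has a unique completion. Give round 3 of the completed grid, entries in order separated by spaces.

E C D G B F A

Round 3, table 2: round 3 has {A, D, E} and table 2 has {A, B, F, G}, leaving only C.
Round 3, table 5: round 3 has {A, C, D, E} and table 5 has {A, C, F, G}, leaving only B.
Round 1, table 7: round 1 has {A, C, G} and table 7 has {A, C, D, E, F, G}, leaving only B.
Round 2, table 3: round 2 has {A, B, C, D, E, F} and table 3 has {B, C, D, E}, leaving only G.
Round 4, table 2: round 4 has {A, B, C, D, F, G} and table 2 has {A, B, C, F, G}, leaving only E.
Round 5, table 5: round 5 has {A, B, C, E, F, G} and table 5 has {A, B, C, F, G}, leaving only D.
Round 1, table 5: round 1 has {A, B, C, G} and table 5 has {A, B, C, D, F, G}, leaving only E.
Round 6, table 2: round 6 has {A, B, C} and table 2 has {A, B, C, E, F, G}, leaving only D.
Round 6, table 3: round 6 has {A, B, C, D} and table 3 has {B, C, D, E, G}, leaving only F.
Round 6, table 6: round 6 has {A, B, C, D, F} and table 6 has {A, B, C, E}, leaving only G.
Round 3, table 6: round 3 has {A, B, C, D, E} and table 6 has {A, B, C, E, G}, leaving only F.
Round 3, table 4: round 3 has {A, B, C, D, E, F} and table 4 has {A, B, C}, leaving only G.
So round 3 reads: E C D G B F A.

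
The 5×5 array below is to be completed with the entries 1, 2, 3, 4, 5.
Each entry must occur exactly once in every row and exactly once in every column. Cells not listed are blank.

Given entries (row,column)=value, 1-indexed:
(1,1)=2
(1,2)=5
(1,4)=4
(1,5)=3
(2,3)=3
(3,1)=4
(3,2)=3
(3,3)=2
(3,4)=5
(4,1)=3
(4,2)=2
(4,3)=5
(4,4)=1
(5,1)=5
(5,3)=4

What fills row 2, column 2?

4

Row 1, column 3: row 1 has {2, 3, 4, 5} and column 3 has {2, 3, 4, 5}, leaving only 1.
Row 2, column 1: row 2 has {3} and column 1 has {2, 3, 4, 5}, leaving only 1.
Row 2 already has {1, 3} and column 2 already has {2, 3, 5}, so row 2, column 2 must be 4.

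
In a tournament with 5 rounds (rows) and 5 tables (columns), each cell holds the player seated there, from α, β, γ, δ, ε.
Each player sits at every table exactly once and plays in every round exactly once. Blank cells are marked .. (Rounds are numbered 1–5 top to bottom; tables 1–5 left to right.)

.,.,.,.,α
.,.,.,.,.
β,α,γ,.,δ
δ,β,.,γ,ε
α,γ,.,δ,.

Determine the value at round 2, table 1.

Round 3, table 4: round 3 has {α, β, γ, δ} and table 4 has {γ, δ}, leaving only ε.
Round 1, table 4: round 1 has {α} and table 4 has {γ, δ, ε}, leaving only β.
Round 2, table 4: round 2 has {} and table 4 has {β, γ, δ, ε}, leaving only α.
Round 4, table 3: round 4 has {β, γ, δ, ε} and table 3 has {γ}, leaving only α.
Round 5, table 5: round 5 has {α, γ, δ} and table 5 has {α, δ, ε}, leaving only β.
Round 2, table 5: round 2 has {α} and table 5 has {α, β, δ, ε}, leaving only γ.
Round 2 already has {α, γ} and table 1 already has {α, β, δ}, so round 2, table 1 must be ε.

ε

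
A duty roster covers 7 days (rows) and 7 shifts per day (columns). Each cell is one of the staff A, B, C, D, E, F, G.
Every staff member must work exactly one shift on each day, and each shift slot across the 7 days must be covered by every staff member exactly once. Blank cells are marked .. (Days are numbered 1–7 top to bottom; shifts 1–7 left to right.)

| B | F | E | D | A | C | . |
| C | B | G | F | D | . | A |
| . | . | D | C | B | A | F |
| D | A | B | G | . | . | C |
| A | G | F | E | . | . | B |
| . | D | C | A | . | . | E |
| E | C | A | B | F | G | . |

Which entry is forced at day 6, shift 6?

B

Day 1, shift 7: day 1 has {A, B, C, D, E, F} and shift 7 has {A, B, C, E, F}, leaving only G.
Day 2, shift 6: day 2 has {A, B, C, D, F, G} and shift 6 has {A, C, G}, leaving only E.
Day 3, shift 1: day 3 has {A, B, C, D, F} and shift 1 has {A, B, C, D, E}, leaving only G.
Day 3, shift 2: day 3 has {A, B, C, D, F, G} and shift 2 has {A, B, C, D, F, G}, leaving only E.
Day 4, shift 5: day 4 has {A, B, C, D, G} and shift 5 has {A, B, D, F}, leaving only E.
Day 4, shift 6: day 4 has {A, B, C, D, E, G} and shift 6 has {A, C, E, G}, leaving only F.
Day 6 already has {A, C, D, E} and shift 6 already has {A, C, E, F, G}, so day 6, shift 6 must be B.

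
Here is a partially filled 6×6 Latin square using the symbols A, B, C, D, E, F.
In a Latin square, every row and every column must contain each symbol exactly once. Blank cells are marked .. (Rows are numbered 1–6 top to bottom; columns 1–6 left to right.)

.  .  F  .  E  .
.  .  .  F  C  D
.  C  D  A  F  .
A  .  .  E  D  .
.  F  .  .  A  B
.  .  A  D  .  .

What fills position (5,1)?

Row 3, column 6: row 3 has {A, C, D, F} and column 6 has {B, D}, leaving only E.
Row 3, column 1: row 3 has {A, C, D, E, F} and column 1 has {A}, leaving only B.
Row 2, column 1: row 2 has {C, D, F} and column 1 has {A, B}, leaving only E.
Row 2, column 3: row 2 has {C, D, E, F} and column 3 has {A, D, F}, leaving only B.
Row 2, column 2: row 2 has {B, C, D, E, F} and column 2 has {C, F}, leaving only A.
Row 4, column 2: row 4 has {A, D, E} and column 2 has {A, C, F}, leaving only B.
Row 1, column 2: row 1 has {E, F} and column 2 has {A, B, C, F}, leaving only D.
Row 1, column 1: row 1 has {D, E, F} and column 1 has {A, B, E}, leaving only C.
Row 5 already has {A, B, F} and column 1 already has {A, B, C, E}, so row 5, column 1 must be D.

D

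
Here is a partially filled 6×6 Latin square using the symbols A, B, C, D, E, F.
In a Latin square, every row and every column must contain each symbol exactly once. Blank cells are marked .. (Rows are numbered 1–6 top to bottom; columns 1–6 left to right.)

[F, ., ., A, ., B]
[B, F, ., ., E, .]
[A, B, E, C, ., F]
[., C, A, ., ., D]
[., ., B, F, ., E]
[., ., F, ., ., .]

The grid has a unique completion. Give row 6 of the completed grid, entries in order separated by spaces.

Row 2, column 4: row 2 has {B, E, F} and column 4 has {A, C, F}, leaving only D.
Row 2, column 3: row 2 has {B, D, E, F} and column 3 has {A, B, E, F}, leaving only C.
Row 1, column 3: row 1 has {A, B, F} and column 3 has {A, B, C, E, F}, leaving only D.
Row 1, column 2: row 1 has {A, B, D, F} and column 2 has {B, C, F}, leaving only E.
Row 1, column 5: row 1 has {A, B, D, E, F} and column 5 has {E}, leaving only C.
Row 2, column 6: row 2 has {B, C, D, E, F} and column 6 has {B, D, E, F}, leaving only A.
Row 6, column 6: row 6 has {F} and column 6 has {A, B, D, E, F}, leaving only C.
Row 3, column 5: row 3 has {A, B, C, E, F} and column 5 has {C, E}, leaving only D.
Row 4, column 1: row 4 has {A, C, D} and column 1 has {A, B, F}, leaving only E.
Row 6, column 1: row 6 has {C, F} and column 1 has {A, B, E, F}, leaving only D.
Row 6, column 2: row 6 has {C, D, F} and column 2 has {B, C, E, F}, leaving only A.
Row 6, column 5: row 6 has {A, C, D, F} and column 5 has {C, D, E}, leaving only B.
Row 6, column 4: row 6 has {A, B, C, D, F} and column 4 has {A, C, D, F}, leaving only E.
So row 6 reads: D A F E B C.

D A F E B C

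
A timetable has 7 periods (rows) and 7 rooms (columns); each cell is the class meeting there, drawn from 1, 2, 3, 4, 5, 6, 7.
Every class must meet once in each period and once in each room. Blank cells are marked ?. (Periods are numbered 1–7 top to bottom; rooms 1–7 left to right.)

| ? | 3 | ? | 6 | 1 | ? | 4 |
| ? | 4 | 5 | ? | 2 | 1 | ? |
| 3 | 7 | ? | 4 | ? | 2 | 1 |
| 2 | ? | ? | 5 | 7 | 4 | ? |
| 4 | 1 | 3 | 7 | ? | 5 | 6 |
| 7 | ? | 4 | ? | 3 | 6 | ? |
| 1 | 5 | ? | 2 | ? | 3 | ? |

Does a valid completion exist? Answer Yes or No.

No

Period 5, room 5: period 5 together with room 5 already contain {1, 2, 3, 4, 5, 6, 7} — every symbol — so nothing can go there. The grid has no valid completion.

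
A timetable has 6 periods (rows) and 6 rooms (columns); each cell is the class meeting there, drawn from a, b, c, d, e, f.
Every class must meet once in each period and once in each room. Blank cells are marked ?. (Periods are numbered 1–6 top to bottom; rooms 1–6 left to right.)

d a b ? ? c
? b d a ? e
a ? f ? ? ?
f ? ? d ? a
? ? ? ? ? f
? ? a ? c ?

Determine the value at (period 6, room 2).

Period 2, room 1: period 2 has {a, b, d, e} and room 1 has {a, d, f}, leaving only c.
Period 2, room 5: period 2 has {a, b, c, d, e} and room 5 has {c}, leaving only f.
Period 1, room 5: period 1 has {a, b, c, d} and room 5 has {c, f}, leaving only e.
Period 1, room 4: period 1 has {a, b, c, d, e} and room 4 has {a, d}, leaving only f.
Period 4, room 5: period 4 has {a, d, f} and room 5 has {c, e, f}, leaving only b.
Period 3, room 5: period 3 has {a, f} and room 5 has {b, c, e, f}, leaving only d.
Period 3, room 6: period 3 has {a, d, f} and room 6 has {a, c, e, f}, leaving only b.
Period 5, room 5: period 5 has {f} and room 5 has {b, c, d, e, f}, leaving only a.
Period 6, room 6: period 6 has {a, c} and room 6 has {a, b, c, e, f}, leaving only d.
Period 6, room 2 is narrowed to {e, f}.
If it were e, then period 4, room 2 would be left with no valid symbol.
So period 6, room 2 must be f.

f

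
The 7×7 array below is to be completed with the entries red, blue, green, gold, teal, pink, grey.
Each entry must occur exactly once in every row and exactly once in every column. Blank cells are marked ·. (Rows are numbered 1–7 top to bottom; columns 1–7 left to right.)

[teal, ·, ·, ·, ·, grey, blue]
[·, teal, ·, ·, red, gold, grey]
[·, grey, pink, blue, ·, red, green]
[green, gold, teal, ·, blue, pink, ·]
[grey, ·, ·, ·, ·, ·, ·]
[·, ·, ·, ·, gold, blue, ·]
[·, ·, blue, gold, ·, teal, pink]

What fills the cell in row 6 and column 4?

Row 2, column 3: row 2 has {red, gold, teal, grey} and column 3 has {blue, teal, pink}, leaving only green.
Row 2, column 4: row 2 has {red, green, gold, teal, grey} and column 4 has {blue, gold}, leaving only pink.
Row 2, column 1: row 2 has {red, green, gold, teal, pink, grey} and column 1 has {green, teal, grey}, leaving only blue.
Row 3, column 1: row 3 has {red, blue, green, pink, grey} and column 1 has {blue, green, teal, grey}, leaving only gold.
Row 3, column 5: row 3 has {red, blue, green, gold, pink, grey} and column 5 has {red, blue, gold}, leaving only teal.
Row 4, column 7: row 4 has {blue, green, gold, teal, pink} and column 7 has {blue, green, pink, grey}, leaving only red.
Row 4, column 4: row 4 has {red, blue, green, gold, teal, pink} and column 4 has {blue, gold, pink}, leaving only grey.
Row 5, column 6: row 5 has {grey} and column 6 has {red, blue, gold, teal, pink, grey}, leaving only green.
Row 5, column 5: row 5 has {green, grey} and column 5 has {red, blue, gold, teal}, leaving only pink.
Row 1, column 5: row 1 has {blue, teal, grey} and column 5 has {red, blue, gold, teal, pink}, leaving only green.
Row 1, column 4: row 1 has {blue, green, teal, grey} and column 4 has {blue, gold, pink, grey}, leaving only red.
Row 1, column 2: row 1 has {red, blue, green, teal, grey} and column 2 has {gold, teal, grey}, leaving only pink.
Row 1, column 3: row 1 has {red, blue, green, teal, pink, grey} and column 3 has {blue, green, teal, pink}, leaving only gold.
Row 5, column 3: row 5 has {green, pink, grey} and column 3 has {blue, green, gold, teal, pink}, leaving only red.
Row 5, column 2: row 5 has {red, green, pink, grey} and column 2 has {gold, teal, pink, grey}, leaving only blue.
Row 5, column 4: row 5 has {red, blue, green, pink, grey} and column 4 has {red, blue, gold, pink, grey}, leaving only teal.
Row 6 already has {blue, gold} and column 4 already has {red, blue, gold, teal, pink, grey}, so row 6, column 4 must be green.

green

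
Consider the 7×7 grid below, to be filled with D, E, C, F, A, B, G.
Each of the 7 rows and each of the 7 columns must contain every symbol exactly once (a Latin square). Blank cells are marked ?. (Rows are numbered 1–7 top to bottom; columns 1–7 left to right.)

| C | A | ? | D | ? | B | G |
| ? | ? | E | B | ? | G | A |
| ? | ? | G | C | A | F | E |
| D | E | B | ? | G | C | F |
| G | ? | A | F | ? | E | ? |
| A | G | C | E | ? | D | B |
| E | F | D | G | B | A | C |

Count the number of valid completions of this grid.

1

Row 1, column 3: eliminating its row and column leaves {F}.
Row 1, column 5: eliminating its row and column leaves {E, F}.
Row 2, column 1: eliminating its row and column leaves {F}.
Row 2, column 2: eliminating its row and column leaves {D, C}.
Row 2, column 5: eliminating its row and column leaves {D, C, F}.
Row 3, column 1: eliminating its row and column leaves {B}.
Row 3, column 2: eliminating its row and column leaves {D, B}.
Row 4, column 4: eliminating its row and column leaves {A}.
Row 5, column 2: eliminating its row and column leaves {D, C, B}.
Row 5, column 5: eliminating its row and column leaves {D, C}.
Row 5, column 7: eliminating its row and column leaves {D}.
Row 6, column 5: eliminating its row and column leaves {F}.
Only one assignment across all blanks avoids any row or column repeat, giving 1 completion.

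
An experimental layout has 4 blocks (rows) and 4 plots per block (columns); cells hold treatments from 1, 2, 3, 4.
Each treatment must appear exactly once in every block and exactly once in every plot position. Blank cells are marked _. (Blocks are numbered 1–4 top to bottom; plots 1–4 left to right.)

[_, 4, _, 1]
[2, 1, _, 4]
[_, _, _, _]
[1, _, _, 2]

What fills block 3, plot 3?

Block 1, plot 1: block 1 has {1, 4} and plot 1 has {1, 2}, leaving only 3.
Block 1, plot 3: block 1 has {1, 3, 4} and plot 3 has {}, leaving only 2.
Block 2, plot 3: block 2 has {1, 2, 4} and plot 3 has {2}, leaving only 3.
Block 3, plot 1: block 3 has {} and plot 1 has {1, 2, 3}, leaving only 4.
Block 3 already has {4} and plot 3 already has {2, 3}, so block 3, plot 3 must be 1.

1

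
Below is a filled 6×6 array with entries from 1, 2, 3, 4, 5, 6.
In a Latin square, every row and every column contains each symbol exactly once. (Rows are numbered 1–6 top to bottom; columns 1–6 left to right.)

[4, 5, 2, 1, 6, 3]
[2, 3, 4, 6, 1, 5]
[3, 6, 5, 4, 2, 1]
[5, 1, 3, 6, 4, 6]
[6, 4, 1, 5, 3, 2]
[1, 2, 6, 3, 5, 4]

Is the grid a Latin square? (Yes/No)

No

Column 4 contains 6 twice (at rows 2 and 4), so it is not a permutation.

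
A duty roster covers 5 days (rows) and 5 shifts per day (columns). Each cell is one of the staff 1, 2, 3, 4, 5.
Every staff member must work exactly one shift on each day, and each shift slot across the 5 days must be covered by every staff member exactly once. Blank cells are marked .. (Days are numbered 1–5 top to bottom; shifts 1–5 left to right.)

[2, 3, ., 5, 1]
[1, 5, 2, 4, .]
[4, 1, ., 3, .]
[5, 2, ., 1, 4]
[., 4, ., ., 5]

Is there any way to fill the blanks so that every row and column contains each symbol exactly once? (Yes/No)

No day or shift among the givens repeats a symbol, and propagating forced cells runs into no contradiction.
One valid completion exists (for instance, 2 3 4 5 1 / 1 5 2 4 3 / 4 1 5 3 2 / 5 2 3 1 4 / 3 4 1 2 5).

Yes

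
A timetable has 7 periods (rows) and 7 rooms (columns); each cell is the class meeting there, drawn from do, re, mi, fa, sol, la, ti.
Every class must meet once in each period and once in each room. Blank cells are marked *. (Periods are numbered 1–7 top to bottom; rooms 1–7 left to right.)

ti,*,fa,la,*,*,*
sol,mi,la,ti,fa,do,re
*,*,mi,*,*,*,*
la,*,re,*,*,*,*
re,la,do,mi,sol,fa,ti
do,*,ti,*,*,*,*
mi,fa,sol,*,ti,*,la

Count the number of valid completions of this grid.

Period 1, room 2: eliminating its period and room leaves {do, re, sol}.
Period 1, room 5: eliminating its period and room leaves {do, re, mi}.
Period 1, room 6: eliminating its period and room leaves {re, mi, sol}.
Period 1, room 7: eliminating its period and room leaves {do, mi, sol}.
Period 3, room 1: eliminating its period and room leaves {fa}.
Period 3, room 2: eliminating its period and room leaves {do, re, sol, ti}.
Period 3, room 4: eliminating its period and room leaves {do, re, fa, sol}.
Period 3, room 5: eliminating its period and room leaves {do, re, la}.
Period 3, room 6: eliminating its period and room leaves {re, sol, la, ti}.
Period 3, room 7: eliminating its period and room leaves {do, fa, sol}.
Period 4, room 2: eliminating its period and room leaves {do, sol, ti}.
Period 4, room 4: eliminating its period and room leaves {do, fa, sol}.
Period 4, room 5: eliminating its period and room leaves {do, mi}.
Period 4, room 6: eliminating its period and room leaves {mi, sol, ti}.
Period 4, room 7: eliminating its period and room leaves {do, mi, fa, sol}.
Period 6, room 2: eliminating its period and room leaves {re, sol}.
Period 6, room 4: eliminating its period and room leaves {re, fa, sol}.
Period 6, room 5: eliminating its period and room leaves {re, mi, la}.
Period 6, room 6: eliminating its period and room leaves {re, mi, sol, la}.
Period 6, room 7: eliminating its period and room leaves {mi, fa, sol}.
Period 7, room 4: eliminating its period and room leaves {do, re}.
Period 7, room 6: eliminating its period and room leaves {re}.
Enumerating the assignments across these blanks that avoid any period or room repeat gives 12 completions.

12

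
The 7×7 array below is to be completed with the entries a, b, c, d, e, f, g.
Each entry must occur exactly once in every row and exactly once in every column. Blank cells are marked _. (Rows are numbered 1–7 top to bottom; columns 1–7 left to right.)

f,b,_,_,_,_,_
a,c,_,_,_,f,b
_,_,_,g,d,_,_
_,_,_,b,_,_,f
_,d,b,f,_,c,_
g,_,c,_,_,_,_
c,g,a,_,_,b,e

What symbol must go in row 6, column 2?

Row 5, column 1: row 5 has {b, c, d, f} and column 1 has {a, c, f, g}, leaving only e.
Row 3, column 1: row 3 has {d, g} and column 1 has {a, c, e, f, g}, leaving only b.
Row 4, column 1: row 4 has {b, f} and column 1 has {a, b, c, e, f, g}, leaving only d.
Row 7, column 4: row 7 has {a, b, c, e, g} and column 4 has {b, f, g}, leaving only d.
Row 2, column 4: row 2 has {a, b, c, f} and column 4 has {b, d, f, g}, leaving only e.
Row 2, column 5: row 2 has {a, b, c, e, f} and column 5 has {d}, leaving only g.
Row 2, column 3: row 2 has {a, b, c, e, f, g} and column 3 has {a, b, c}, leaving only d.
Row 5, column 5: row 5 has {b, c, d, e, f} and column 5 has {d, g}, leaving only a.
Row 5, column 7: row 5 has {a, b, c, d, e, f} and column 7 has {b, e, f}, leaving only g.
Row 6, column 4: row 6 has {c, g} and column 4 has {b, d, e, f, g}, leaving only a.
Row 1, column 4: row 1 has {b, f} and column 4 has {a, b, d, e, f, g}, leaving only c.
Row 1, column 5: row 1 has {b, c, f} and column 5 has {a, d, g}, leaving only e.
Row 1, column 3: row 1 has {b, c, e, f} and column 3 has {a, b, c, d}, leaving only g.
Row 4, column 3: row 4 has {b, d, f} and column 3 has {a, b, c, d, g}, leaving only e.
Row 3, column 3: row 3 has {b, d, g} and column 3 has {a, b, c, d, e, g}, leaving only f.
Row 4, column 2: row 4 has {b, d, e, f} and column 2 has {b, c, d, g}, leaving only a.
Row 3, column 2: row 3 has {b, d, f, g} and column 2 has {a, b, c, d, g}, leaving only e.
Row 6 already has {a, c, g} and column 2 already has {a, b, c, d, e, g}, so row 6, column 2 must be f.

f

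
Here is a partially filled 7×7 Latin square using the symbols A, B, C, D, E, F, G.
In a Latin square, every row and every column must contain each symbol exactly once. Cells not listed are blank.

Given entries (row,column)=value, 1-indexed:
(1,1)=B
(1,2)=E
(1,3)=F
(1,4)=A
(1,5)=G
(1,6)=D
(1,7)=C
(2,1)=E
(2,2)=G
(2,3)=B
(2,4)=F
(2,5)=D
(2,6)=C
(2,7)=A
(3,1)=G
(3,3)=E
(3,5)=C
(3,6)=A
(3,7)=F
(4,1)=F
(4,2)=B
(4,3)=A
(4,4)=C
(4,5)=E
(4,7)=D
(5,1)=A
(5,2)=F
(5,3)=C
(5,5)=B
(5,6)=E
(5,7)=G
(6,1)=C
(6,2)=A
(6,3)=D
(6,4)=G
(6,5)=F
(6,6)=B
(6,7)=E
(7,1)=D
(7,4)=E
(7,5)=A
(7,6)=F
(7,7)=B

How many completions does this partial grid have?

1

Row 3, column 2: eliminating its row and column leaves {D}.
Row 3, column 4: eliminating its row and column leaves {B, D}.
Row 4, column 6: eliminating its row and column leaves {G}.
Row 5, column 4: eliminating its row and column leaves {D}.
Row 7, column 2: eliminating its row and column leaves {C}.
Row 7, column 3: eliminating its row and column leaves {G}.
Only one assignment across all blanks avoids any row or column repeat, giving 1 completion.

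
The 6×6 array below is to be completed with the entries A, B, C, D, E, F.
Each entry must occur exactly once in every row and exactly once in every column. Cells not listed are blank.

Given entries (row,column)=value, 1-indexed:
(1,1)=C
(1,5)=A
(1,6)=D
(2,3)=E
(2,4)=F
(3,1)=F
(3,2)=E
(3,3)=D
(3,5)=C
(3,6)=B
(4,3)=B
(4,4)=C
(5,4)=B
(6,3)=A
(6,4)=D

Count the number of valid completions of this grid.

20

Row 1, column 2: eliminating its row and column leaves {B, F}.
Row 1, column 3: eliminating its row and column leaves {F}.
Row 1, column 4: eliminating its row and column leaves {E}.
Row 2, column 1: eliminating its row and column leaves {A, B, D}.
Row 2, column 2: eliminating its row and column leaves {A, B, C, D}.
Row 2, column 5: eliminating its row and column leaves {B, D}.
Row 2, column 6: eliminating its row and column leaves {A, C}.
Row 3, column 4: eliminating its row and column leaves {A}.
Row 4, column 1: eliminating its row and column leaves {A, D, E}.
Row 4, column 2: eliminating its row and column leaves {A, D, F}.
Row 4, column 5: eliminating its row and column leaves {D, E, F}.
Row 4, column 6: eliminating its row and column leaves {A, E, F}.
Row 5, column 1: eliminating its row and column leaves {A, D, E}.
Row 5, column 2: eliminating its row and column leaves {A, C, D, F}.
Row 5, column 3: eliminating its row and column leaves {C, F}.
Row 5, column 5: eliminating its row and column leaves {D, E, F}.
Row 5, column 6: eliminating its row and column leaves {A, C, E, F}.
Row 6, column 1: eliminating its row and column leaves {B, E}.
Row 6, column 2: eliminating its row and column leaves {B, C, F}.
Row 6, column 5: eliminating its row and column leaves {B, E, F}.
Row 6, column 6: eliminating its row and column leaves {C, E, F}.
Enumerating the assignments across these blanks that avoid any row or column repeat gives 20 completions.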